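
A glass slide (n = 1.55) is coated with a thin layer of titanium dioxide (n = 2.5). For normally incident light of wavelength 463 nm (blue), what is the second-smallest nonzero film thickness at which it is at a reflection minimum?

At the upper boundary (n = 1.0 to n = 2.5) the reflected ray undergoes a half-wave phase shift.
Bottom surface (2.5 → 1.55): reflection off a lower-index medium gives no phase shift.
Exactly one π shift → a net half-wave offset.
So the condition for destructive reflection is 2 n t = m λ.
The second-smallest nonzero thickness corresponds to m = 2: t = m λ / (2 n) = 2.00 × 463 / (2 × 2.5) = 185 nm.

185 nm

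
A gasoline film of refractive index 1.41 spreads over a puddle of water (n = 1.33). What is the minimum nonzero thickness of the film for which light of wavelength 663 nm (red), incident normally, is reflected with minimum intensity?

235 nm

Top surface (1.0 → 1.41): reflection off a higher-index medium gives a half-wave phase shift.
Ray reflecting at the bottom interface goes from n = 1.41 toward n = 1.33: no phase shift.
Exactly one π shift → a net half-wave offset.
So the condition for destructive reflection is 2 n t = m λ.
Minimum nonzero at m = 1: t = λ / (2 n) = 663 / (2 × 1.41) = 235 nm.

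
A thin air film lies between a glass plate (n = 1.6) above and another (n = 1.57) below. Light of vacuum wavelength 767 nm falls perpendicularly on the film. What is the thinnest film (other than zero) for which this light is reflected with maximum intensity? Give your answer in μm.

0.192 μm

Ray reflecting at the top interface goes from n = 1.6 toward n = 1.0: no phase shift.
At the lower boundary (n = 1.0 to n = 1.57) the reflected ray undergoes a half-wave phase shift.
The two reflections differ by half a wavelength.
With one net inversion, constructive interference in reflection requires 2 n t = (m + ½) λ.
Minimum at m = 0: t = λ / (4 n) = 767 / (4 × 1.0) = 192 nm.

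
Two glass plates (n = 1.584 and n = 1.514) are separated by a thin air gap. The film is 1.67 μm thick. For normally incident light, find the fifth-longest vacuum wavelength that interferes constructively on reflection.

Top surface (1.584 → 1.0): reflection off a lower-index medium gives no phase shift.
Bottom surface (1.0 → 1.514): reflection off a higher-index medium gives a half-wave phase shift.
The two reflections differ by half a wavelength.
So the condition for constructive reflection is 2 n t = (m + ½) λ.
λ = 2 n t / (m + ½). The fifth-longest wavelength is m = 4: λ = 2 × 1.0 × 1670 / 4.50 = 742 nm.

742 nm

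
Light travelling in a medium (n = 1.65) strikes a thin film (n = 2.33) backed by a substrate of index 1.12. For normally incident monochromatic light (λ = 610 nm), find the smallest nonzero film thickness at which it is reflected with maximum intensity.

65.5 nm

Ray reflecting at the top interface goes from n = 1.65 toward n = 2.33: a half-wave phase shift.
At the lower boundary (n = 2.33 to n = 1.12) the reflected ray undergoes no phase shift.
The two reflections differ by half a wavelength.
So the condition for constructive reflection is 2 n t = (m + ½) λ.
Minimum at m = 0: t = λ / (4 n) = 610 / (4 × 2.33) = 65.5 nm.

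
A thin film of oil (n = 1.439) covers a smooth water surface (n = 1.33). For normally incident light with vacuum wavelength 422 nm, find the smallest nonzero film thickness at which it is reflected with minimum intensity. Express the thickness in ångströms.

1466 Å

Ray reflecting at the top interface goes from n = 1.0 toward n = 1.439: a half-wave phase shift.
Ray reflecting at the bottom interface goes from n = 1.439 toward n = 1.33: no phase shift.
Net: one phase inversion between the two reflected rays.
With one net inversion, destructive interference in reflection requires 2 n t = m λ.
Minimum nonzero at m = 1: t = λ / (2 n) = 422 / (2 × 1.439) = 147 nm.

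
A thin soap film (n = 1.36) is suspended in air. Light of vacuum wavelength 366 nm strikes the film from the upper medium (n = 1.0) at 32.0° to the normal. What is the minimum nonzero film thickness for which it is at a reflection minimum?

146 nm

Top surface (1.0 → 1.36): reflection off a higher-index medium gives a half-wave phase shift.
Ray reflecting at the bottom interface goes from n = 1.36 toward n = 1.0: no phase shift.
Exactly one π shift → a net half-wave offset.
With one net inversion, destructive interference in reflection requires 2 n t cos θ_r = m λ.
Snell's law: 1.0 sin 32.0° = 1.36 sin θ_r → sin θ_r = 0.390, cos θ_r = 0.921.
Minimum nonzero at m = 1: t = λ / (2 n cos θ_r) = 366 / (2 × 1.36 × 0.921) = 146 nm.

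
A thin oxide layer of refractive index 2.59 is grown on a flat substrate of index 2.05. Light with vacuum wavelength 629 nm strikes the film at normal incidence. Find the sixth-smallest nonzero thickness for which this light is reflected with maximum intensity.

Ray reflecting at the top interface goes from n = 1.0 toward n = 2.59: a half-wave phase shift.
Bottom surface (2.59 → 2.05): reflection off a lower-index medium gives no phase shift.
Exactly one π shift → a net half-wave offset.
So the condition for constructive reflection is 2 n t = (m + ½) λ.
The sixth-smallest nonzero thickness corresponds to m = 5: t = (m + ½) λ / (2 n) = 5.50 × 629 / (2 × 2.59) = 668 nm.

668 nm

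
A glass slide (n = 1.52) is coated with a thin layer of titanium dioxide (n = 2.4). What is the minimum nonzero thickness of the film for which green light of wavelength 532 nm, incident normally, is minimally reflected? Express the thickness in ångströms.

At the upper boundary (n = 1.0 to n = 2.4) the reflected ray undergoes a half-wave phase shift.
Bottom surface (2.4 → 1.52): reflection off a lower-index medium gives no phase shift.
Exactly one π shift → a net half-wave offset.
So the condition for destructive reflection is 2 n t = m λ.
Minimum nonzero at m = 1: t = λ / (2 n) = 532 / (2 × 2.4) = 111 nm.

1108 Å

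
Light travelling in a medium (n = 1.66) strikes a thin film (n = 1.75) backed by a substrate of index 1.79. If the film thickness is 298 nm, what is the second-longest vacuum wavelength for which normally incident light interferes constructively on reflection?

522 nm

Ray reflecting at the top interface goes from n = 1.66 toward n = 1.75: a half-wave phase shift.
Ray reflecting at the bottom interface goes from n = 1.75 toward n = 1.79: a half-wave phase shift.
Zero or two π shifts → no net half-wave offset.
For strong reflection here: 2 n t = m λ.
λ = 2 n t / m. The second-longest wavelength is m = 2: λ = 2 × 1.75 × 298 / 2.00 = 522 nm.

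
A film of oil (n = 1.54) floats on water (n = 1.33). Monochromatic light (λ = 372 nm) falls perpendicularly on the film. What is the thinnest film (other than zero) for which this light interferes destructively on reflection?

121 nm

At the upper boundary (n = 1.0 to n = 1.54) the reflected ray undergoes a half-wave phase shift.
Bottom surface (1.54 → 1.33): reflection off a lower-index medium gives no phase shift.
Exactly one π shift → a net half-wave offset.
For minimum reflection here: 2 n t = m λ.
Minimum nonzero at m = 1: t = λ / (2 n) = 372 / (2 × 1.54) = 121 nm.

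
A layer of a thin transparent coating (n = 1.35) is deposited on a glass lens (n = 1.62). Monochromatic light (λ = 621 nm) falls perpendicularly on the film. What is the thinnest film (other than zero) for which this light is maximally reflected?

230 nm

Top surface (1.0 → 1.35): reflection off a higher-index medium gives a half-wave phase shift.
Ray reflecting at the bottom interface goes from n = 1.35 toward n = 1.62: a half-wave phase shift.
The two reflections carry the same phase change, so no net offset.
So the condition for constructive reflection is 2 n t = m λ.
Minimum nonzero at m = 1: t = λ / (2 n) = 621 / (2 × 1.35) = 230 nm.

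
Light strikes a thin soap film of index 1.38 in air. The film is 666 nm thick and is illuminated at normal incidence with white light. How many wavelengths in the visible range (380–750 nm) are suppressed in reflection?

Ray reflecting at the top interface goes from n = 1.0 toward n = 1.38: a half-wave phase shift.
At the lower boundary (n = 1.38 to n = 1.0) the reflected ray undergoes no phase shift.
The two reflections differ by half a wavelength.
So the condition for destructive reflection is 2 n t = m λ.
λ = 2 n t / m = 1838 / m nm.
m=2: 919 nm (IR); m=3: 613 nm (visible); m=4: 460 nm (visible); m=5: 368 nm (UV).

2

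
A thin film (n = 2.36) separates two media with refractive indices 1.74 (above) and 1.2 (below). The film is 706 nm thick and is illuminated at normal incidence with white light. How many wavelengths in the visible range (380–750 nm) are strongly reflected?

5

Top surface (1.74 → 2.36): reflection off a higher-index medium gives a half-wave phase shift.
At the lower boundary (n = 2.36 to n = 1.2) the reflected ray undergoes no phase shift.
The two reflections differ by half a wavelength.
For maximum reflection here: 2 n t = (m + ½) λ.
λ = 2 n t / (m + ½) = 3332 / (m + ½) nm.
m=3: 952 nm (IR); m=4: 741 nm (visible); m=5: 606 nm (visible); m=6: 513 nm (visible); m=7: 444 nm (visible); m=8: 392 nm (visible); m=9: 351 nm (UV).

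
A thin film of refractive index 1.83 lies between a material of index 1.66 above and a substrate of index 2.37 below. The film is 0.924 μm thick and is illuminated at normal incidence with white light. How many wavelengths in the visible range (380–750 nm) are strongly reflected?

Ray reflecting at the top interface goes from n = 1.66 toward n = 1.83: a half-wave phase shift.
At the lower boundary (n = 1.83 to n = 2.37) the reflected ray undergoes a half-wave phase shift.
Zero or two π shifts → no net half-wave offset.
So the condition for constructive reflection is 2 n t = m λ.
λ = 2 n t / m = 3382 / m nm.
m=4: 845 nm (IR); m=5: 676 nm (visible); m=6: 564 nm (visible); m=7: 483 nm (visible); m=8: 423 nm (visible); m=9: 376 nm (UV).

4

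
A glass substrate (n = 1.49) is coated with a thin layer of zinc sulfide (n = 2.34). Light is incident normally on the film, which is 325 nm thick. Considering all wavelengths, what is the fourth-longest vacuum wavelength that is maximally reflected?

435 nm

Top surface (1.0 → 2.34): reflection off a higher-index medium gives a half-wave phase shift.
Ray reflecting at the bottom interface goes from n = 2.34 toward n = 1.49: no phase shift.
Exactly one π shift → a net half-wave offset.
With one net inversion, constructive interference in reflection requires 2 n t = (m + ½) λ.
λ = 2 n t / (m + ½). The fourth-longest wavelength is m = 3: λ = 2 × 2.34 × 325 / 3.50 = 435 nm.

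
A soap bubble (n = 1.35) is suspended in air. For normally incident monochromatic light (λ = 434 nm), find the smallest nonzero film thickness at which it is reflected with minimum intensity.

161 nm

Top surface (1.0 → 1.35): reflection off a higher-index medium gives a half-wave phase shift.
Ray reflecting at the bottom interface goes from n = 1.35 toward n = 1.0: no phase shift.
The two reflections differ by half a wavelength.
With one net inversion, destructive interference in reflection requires 2 n t = m λ.
Minimum nonzero at m = 1: t = λ / (2 n) = 434 / (2 × 1.35) = 161 nm.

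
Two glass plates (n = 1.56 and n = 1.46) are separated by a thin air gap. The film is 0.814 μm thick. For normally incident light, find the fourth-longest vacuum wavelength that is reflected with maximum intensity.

465 nm

Top surface (1.56 → 1.0): reflection off a lower-index medium gives no phase shift.
Bottom surface (1.0 → 1.46): reflection off a higher-index medium gives a half-wave phase shift.
Net: one phase inversion between the two reflected rays.
So the condition for constructive reflection is 2 n t = (m + ½) λ.
λ = 2 n t / (m + ½). The fourth-longest wavelength is m = 3: λ = 2 × 1.0 × 814 / 3.50 = 465 nm.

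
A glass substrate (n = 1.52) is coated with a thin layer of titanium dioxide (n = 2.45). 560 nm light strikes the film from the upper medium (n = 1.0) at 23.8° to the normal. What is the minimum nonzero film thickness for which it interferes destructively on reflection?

116 nm

Ray reflecting at the top interface goes from n = 1.0 toward n = 2.45: a half-wave phase shift.
Ray reflecting at the bottom interface goes from n = 2.45 toward n = 1.52: no phase shift.
Net: one phase inversion between the two reflected rays.
With one net inversion, destructive interference in reflection requires 2 n t cos θ_r = m λ.
Snell's law: 1.0 sin 23.8° = 2.45 sin θ_r → sin θ_r = 0.165, cos θ_r = 0.986.
Minimum nonzero at m = 1: t = λ / (2 n cos θ_r) = 560 / (2 × 2.45 × 0.986) = 116 nm.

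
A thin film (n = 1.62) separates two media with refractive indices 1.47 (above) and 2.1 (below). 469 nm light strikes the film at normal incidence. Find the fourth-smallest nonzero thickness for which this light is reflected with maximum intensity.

579 nm

Top surface (1.47 → 1.62): reflection off a higher-index medium gives a half-wave phase shift.
Bottom surface (1.62 → 2.1): reflection off a higher-index medium gives a half-wave phase shift.
Zero or two π shifts → no net half-wave offset.
With no net inversion, constructive interference in reflection requires 2 n t = m λ.
The fourth-smallest nonzero thickness corresponds to m = 4: t = m λ / (2 n) = 4.00 × 469 / (2 × 1.62) = 579 nm.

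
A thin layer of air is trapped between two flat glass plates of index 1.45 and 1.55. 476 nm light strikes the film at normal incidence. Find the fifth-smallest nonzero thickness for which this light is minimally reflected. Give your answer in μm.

1.19 μm

Ray reflecting at the top interface goes from n = 1.45 toward n = 1.0: no phase shift.
Ray reflecting at the bottom interface goes from n = 1.0 toward n = 1.55: a half-wave phase shift.
The two reflections differ by half a wavelength.
With one net inversion, destructive interference in reflection requires 2 n t = m λ.
The fifth-smallest nonzero thickness corresponds to m = 5: t = m λ / (2 n) = 5.00 × 476 / (2 × 1.0) = 1190 nm.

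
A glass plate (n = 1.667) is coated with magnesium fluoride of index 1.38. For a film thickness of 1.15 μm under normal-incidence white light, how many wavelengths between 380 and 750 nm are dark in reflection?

4

At the upper boundary (n = 1.0 to n = 1.38) the reflected ray undergoes a half-wave phase shift.
Ray reflecting at the bottom interface goes from n = 1.38 toward n = 1.667: a half-wave phase shift.
Net: no relative phase inversion (both shifts match).
For dark reflection here: 2 n t = (m + ½) λ.
λ = 2 n t / (m + ½) = 3174 / (m + ½) nm.
m=3: 907 nm (IR); m=4: 705 nm (visible); m=5: 577 nm (visible); m=6: 488 nm (visible); m=7: 423 nm (visible); m=8: 373 nm (UV).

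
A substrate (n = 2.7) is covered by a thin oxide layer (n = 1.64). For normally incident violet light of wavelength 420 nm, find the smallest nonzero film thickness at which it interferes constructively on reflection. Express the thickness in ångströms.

1280 Å

Top surface (1.0 → 1.64): reflection off a higher-index medium gives a half-wave phase shift.
Ray reflecting at the bottom interface goes from n = 1.64 toward n = 2.7: a half-wave phase shift.
The two reflections carry the same phase change, so no net offset.
So the condition for constructive reflection is 2 n t = m λ.
Minimum nonzero at m = 1: t = λ / (2 n) = 420 / (2 × 1.64) = 128 nm.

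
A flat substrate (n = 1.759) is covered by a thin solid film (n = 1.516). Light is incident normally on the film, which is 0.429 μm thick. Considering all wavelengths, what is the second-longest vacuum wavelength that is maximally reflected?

650 nm

At the upper boundary (n = 1.0 to n = 1.516) the reflected ray undergoes a half-wave phase shift.
Ray reflecting at the bottom interface goes from n = 1.516 toward n = 1.759: a half-wave phase shift.
Net: no relative phase inversion (both shifts match).
For bright reflection here: 2 n t = m λ.
λ = 2 n t / m. The second-longest wavelength is m = 2: λ = 2 × 1.516 × 429 / 2.00 = 650 nm.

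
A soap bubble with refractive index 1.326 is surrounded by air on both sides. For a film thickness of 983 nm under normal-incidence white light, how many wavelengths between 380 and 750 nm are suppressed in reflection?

3

At the upper boundary (n = 1.0 to n = 1.326) the reflected ray undergoes a half-wave phase shift.
At the lower boundary (n = 1.326 to n = 1.0) the reflected ray undergoes no phase shift.
The two reflections differ by half a wavelength.
With one net inversion, destructive interference in reflection requires 2 n t = m λ.
λ = 2 n t / m = 2607 / m nm.
m=3: 869 nm (IR); m=4: 652 nm (visible); m=5: 521 nm (visible); m=6: 434 nm (visible); m=7: 372 nm (UV).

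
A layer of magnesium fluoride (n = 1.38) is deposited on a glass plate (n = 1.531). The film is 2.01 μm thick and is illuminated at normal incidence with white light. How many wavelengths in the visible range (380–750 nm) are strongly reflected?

7

At the upper boundary (n = 1.0 to n = 1.38) the reflected ray undergoes a half-wave phase shift.
At the lower boundary (n = 1.38 to n = 1.531) the reflected ray undergoes a half-wave phase shift.
Zero or two π shifts → no net half-wave offset.
With no net inversion, constructive interference in reflection requires 2 n t = m λ.
λ = 2 n t / m = 5548 / m nm.
m=7: 793 nm (IR); m=8: 693 nm (visible); m=9: 616 nm (visible); m=10: 555 nm (visible); m=11: 504 nm (visible); m=12: 462 nm (visible); m=13: 427 nm (visible); m=14: 396 nm (visible); m=15: 370 nm (UV).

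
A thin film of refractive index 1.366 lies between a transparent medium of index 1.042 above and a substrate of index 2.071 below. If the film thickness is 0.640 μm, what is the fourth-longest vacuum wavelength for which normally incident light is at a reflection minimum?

500 nm

At the upper boundary (n = 1.042 to n = 1.366) the reflected ray undergoes a half-wave phase shift.
At the lower boundary (n = 1.366 to n = 2.071) the reflected ray undergoes a half-wave phase shift.
Net: no relative phase inversion (both shifts match).
So the condition for destructive reflection is 2 n t = (m + ½) λ.
λ = 2 n t / (m + ½). The fourth-longest wavelength is m = 3: λ = 2 × 1.366 × 640 / 3.50 = 500 nm.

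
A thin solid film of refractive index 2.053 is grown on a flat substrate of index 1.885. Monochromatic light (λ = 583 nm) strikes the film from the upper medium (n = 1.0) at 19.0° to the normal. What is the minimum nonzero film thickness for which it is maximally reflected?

At the upper boundary (n = 1.0 to n = 2.053) the reflected ray undergoes a half-wave phase shift.
Bottom surface (2.053 → 1.885): reflection off a lower-index medium gives no phase shift.
Net: one phase inversion between the two reflected rays.
For maximum reflection here: 2 n t cos θ_r = (m + ½) λ.
Snell's law: 1.0 sin 19.0° = 2.053 sin θ_r → sin θ_r = 0.159, cos θ_r = 0.987.
Minimum at m = 0: t = λ / (4 n cos θ_r) = 583 / (4 × 2.053 × 0.987) = 71.9 nm.

71.9 nm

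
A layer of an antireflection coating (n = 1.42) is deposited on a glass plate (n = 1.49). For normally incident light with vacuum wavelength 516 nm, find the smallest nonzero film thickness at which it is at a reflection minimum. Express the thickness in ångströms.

908 Å

Top surface (1.0 → 1.42): reflection off a higher-index medium gives a half-wave phase shift.
Bottom surface (1.42 → 1.49): reflection off a higher-index medium gives a half-wave phase shift.
Net: no relative phase inversion (both shifts match).
For weak reflection here: 2 n t = (m + ½) λ.
Minimum at m = 0: t = λ / (4 n) = 516 / (4 × 1.42) = 90.8 nm.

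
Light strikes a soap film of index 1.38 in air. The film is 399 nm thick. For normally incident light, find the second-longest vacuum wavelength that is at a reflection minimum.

At the upper boundary (n = 1.0 to n = 1.38) the reflected ray undergoes a half-wave phase shift.
Bottom surface (1.38 → 1.0): reflection off a lower-index medium gives no phase shift.
The two reflections differ by half a wavelength.
For weak reflection here: 2 n t = m λ.
λ = 2 n t / m. The second-longest wavelength is m = 2: λ = 2 × 1.38 × 399 / 2.00 = 551 nm.

551 nm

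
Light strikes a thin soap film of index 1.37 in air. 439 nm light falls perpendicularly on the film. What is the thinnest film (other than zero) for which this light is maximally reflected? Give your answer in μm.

0.0801 μm

Ray reflecting at the top interface goes from n = 1.0 toward n = 1.37: a half-wave phase shift.
Ray reflecting at the bottom interface goes from n = 1.37 toward n = 1.0: no phase shift.
The two reflections differ by half a wavelength.
For bright reflection here: 2 n t = (m + ½) λ.
Minimum at m = 0: t = λ / (4 n) = 439 / (4 × 1.37) = 80.1 nm.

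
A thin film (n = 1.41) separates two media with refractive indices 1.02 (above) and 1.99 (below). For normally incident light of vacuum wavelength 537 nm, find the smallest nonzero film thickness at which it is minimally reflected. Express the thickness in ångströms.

952 Å

Top surface (1.02 → 1.41): reflection off a higher-index medium gives a half-wave phase shift.
Ray reflecting at the bottom interface goes from n = 1.41 toward n = 1.99: a half-wave phase shift.
The two reflections carry the same phase change, so no net offset.
So the condition for destructive reflection is 2 n t = (m + ½) λ.
Minimum at m = 0: t = λ / (4 n) = 537 / (4 × 1.41) = 95.2 nm.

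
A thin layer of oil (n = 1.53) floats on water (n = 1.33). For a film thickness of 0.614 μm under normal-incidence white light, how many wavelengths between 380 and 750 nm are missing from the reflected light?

2

Ray reflecting at the top interface goes from n = 1.0 toward n = 1.53: a half-wave phase shift.
Bottom surface (1.53 → 1.33): reflection off a lower-index medium gives no phase shift.
Net: one phase inversion between the two reflected rays.
So the condition for destructive reflection is 2 n t = m λ.
λ = 2 n t / m = 1879 / m nm.
m=2: 939 nm (IR); m=3: 626 nm (visible); m=4: 470 nm (visible); m=5: 376 nm (UV).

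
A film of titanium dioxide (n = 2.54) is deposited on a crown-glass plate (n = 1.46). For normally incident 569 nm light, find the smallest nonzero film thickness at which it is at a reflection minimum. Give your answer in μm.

0.112 μm

At the upper boundary (n = 1.0 to n = 2.54) the reflected ray undergoes a half-wave phase shift.
Ray reflecting at the bottom interface goes from n = 2.54 toward n = 1.46: no phase shift.
Net: one phase inversion between the two reflected rays.
So the condition for destructive reflection is 2 n t = m λ.
Minimum nonzero at m = 1: t = λ / (2 n) = 569 / (2 × 2.54) = 112 nm.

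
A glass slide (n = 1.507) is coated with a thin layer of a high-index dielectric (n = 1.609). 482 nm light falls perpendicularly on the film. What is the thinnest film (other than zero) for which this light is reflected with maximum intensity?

Top surface (1.0 → 1.609): reflection off a higher-index medium gives a half-wave phase shift.
Bottom surface (1.609 → 1.507): reflection off a lower-index medium gives no phase shift.
Net: one phase inversion between the two reflected rays.
So the condition for constructive reflection is 2 n t = (m + ½) λ.
Minimum at m = 0: t = λ / (4 n) = 482 / (4 × 1.609) = 74.9 nm.

74.9 nm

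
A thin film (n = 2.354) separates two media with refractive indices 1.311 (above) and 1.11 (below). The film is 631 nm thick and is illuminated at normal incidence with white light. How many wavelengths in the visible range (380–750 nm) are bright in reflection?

4

Top surface (1.311 → 2.354): reflection off a higher-index medium gives a half-wave phase shift.
Ray reflecting at the bottom interface goes from n = 2.354 toward n = 1.11: no phase shift.
Net: one phase inversion between the two reflected rays.
So the condition for constructive reflection is 2 n t = (m + ½) λ.
λ = 2 n t / (m + ½) = 2971 / (m + ½) nm.
m=3: 849 nm (IR); m=4: 660 nm (visible); m=5: 540 nm (visible); m=6: 457 nm (visible); m=7: 396 nm (visible); m=8: 349 nm (UV).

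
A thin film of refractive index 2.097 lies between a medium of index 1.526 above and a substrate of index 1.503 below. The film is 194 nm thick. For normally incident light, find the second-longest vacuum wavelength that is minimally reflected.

Top surface (1.526 → 2.097): reflection off a higher-index medium gives a half-wave phase shift.
Bottom surface (2.097 → 1.503): reflection off a lower-index medium gives no phase shift.
Exactly one π shift → a net half-wave offset.
With one net inversion, destructive interference in reflection requires 2 n t = m λ.
λ = 2 n t / m. The second-longest wavelength is m = 2: λ = 2 × 2.097 × 194 / 2.00 = 407 nm.

407 nm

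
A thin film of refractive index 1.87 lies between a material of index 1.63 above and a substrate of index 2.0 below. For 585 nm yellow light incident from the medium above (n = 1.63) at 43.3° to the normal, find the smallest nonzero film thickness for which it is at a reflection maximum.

195 nm

Top surface (1.63 → 1.87): reflection off a higher-index medium gives a half-wave phase shift.
Ray reflecting at the bottom interface goes from n = 1.87 toward n = 2.0: a half-wave phase shift.
Zero or two π shifts → no net half-wave offset.
So the condition for constructive reflection is 2 n t cos θ_r = m λ.
Snell's law: 1.63 sin 43.3° = 1.87 sin θ_r → sin θ_r = 0.598, cos θ_r = 0.802.
Minimum nonzero at m = 1: t = λ / (2 n cos θ_r) = 585 / (2 × 1.87 × 0.802) = 195 nm.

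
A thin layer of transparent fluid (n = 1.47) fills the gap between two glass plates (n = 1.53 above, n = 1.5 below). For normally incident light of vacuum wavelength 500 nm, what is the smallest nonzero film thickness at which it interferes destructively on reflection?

170 nm

Top surface (1.53 → 1.47): reflection off a lower-index medium gives no phase shift.
At the lower boundary (n = 1.47 to n = 1.5) the reflected ray undergoes a half-wave phase shift.
Net: one phase inversion between the two reflected rays.
So the condition for destructive reflection is 2 n t = m λ.
The smallest nonzero thickness corresponds to m = 1: t = m λ / (2 n) = 1.00 × 500 / (2 × 1.47) = 170 nm.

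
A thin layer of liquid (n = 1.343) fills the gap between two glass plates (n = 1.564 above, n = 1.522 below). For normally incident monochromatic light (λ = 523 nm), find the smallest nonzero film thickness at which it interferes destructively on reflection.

Top surface (1.564 → 1.343): reflection off a lower-index medium gives no phase shift.
Bottom surface (1.343 → 1.522): reflection off a higher-index medium gives a half-wave phase shift.
Exactly one π shift → a net half-wave offset.
With one net inversion, destructive interference in reflection requires 2 n t = m λ.
Minimum nonzero at m = 1: t = λ / (2 n) = 523 / (2 × 1.343) = 195 nm.

195 nm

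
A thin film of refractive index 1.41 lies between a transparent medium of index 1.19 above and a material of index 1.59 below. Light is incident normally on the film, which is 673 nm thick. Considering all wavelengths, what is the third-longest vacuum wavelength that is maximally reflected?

At the upper boundary (n = 1.19 to n = 1.41) the reflected ray undergoes a half-wave phase shift.
At the lower boundary (n = 1.41 to n = 1.59) the reflected ray undergoes a half-wave phase shift.
The two reflections carry the same phase change, so no net offset.
So the condition for constructive reflection is 2 n t = m λ.
λ = 2 n t / m. The third-longest wavelength is m = 3: λ = 2 × 1.41 × 673 / 3.00 = 633 nm.

633 nm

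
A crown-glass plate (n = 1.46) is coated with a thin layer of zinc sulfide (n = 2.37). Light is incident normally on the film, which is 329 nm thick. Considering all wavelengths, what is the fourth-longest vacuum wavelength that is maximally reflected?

446 nm

Ray reflecting at the top interface goes from n = 1.0 toward n = 2.37: a half-wave phase shift.
At the lower boundary (n = 2.37 to n = 1.46) the reflected ray undergoes no phase shift.
Exactly one π shift → a net half-wave offset.
With one net inversion, constructive interference in reflection requires 2 n t = (m + ½) λ.
λ = 2 n t / (m + ½). The fourth-longest wavelength is m = 3: λ = 2 × 2.37 × 329 / 3.50 = 446 nm.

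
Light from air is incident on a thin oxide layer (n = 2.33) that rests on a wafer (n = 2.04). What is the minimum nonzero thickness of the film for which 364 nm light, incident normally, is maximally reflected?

At the upper boundary (n = 1.0 to n = 2.33) the reflected ray undergoes a half-wave phase shift.
Bottom surface (2.33 → 2.04): reflection off a lower-index medium gives no phase shift.
Net: one phase inversion between the two reflected rays.
For strong reflection here: 2 n t = (m + ½) λ.
Minimum at m = 0: t = λ / (4 n) = 364 / (4 × 2.33) = 39.1 nm.

39.1 nm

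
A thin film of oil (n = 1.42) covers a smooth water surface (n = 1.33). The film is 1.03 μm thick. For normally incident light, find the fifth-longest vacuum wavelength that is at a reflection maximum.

650 nm

Ray reflecting at the top interface goes from n = 1.0 toward n = 1.42: a half-wave phase shift.
Ray reflecting at the bottom interface goes from n = 1.42 toward n = 1.33: no phase shift.
Net: one phase inversion between the two reflected rays.
So the condition for constructive reflection is 2 n t = (m + ½) λ.
λ = 2 n t / (m + ½). The fifth-longest wavelength is m = 4: λ = 2 × 1.42 × 1030 / 4.50 = 650 nm.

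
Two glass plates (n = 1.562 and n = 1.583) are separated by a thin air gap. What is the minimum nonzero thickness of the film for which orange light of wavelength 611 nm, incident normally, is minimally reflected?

306 nm

Ray reflecting at the top interface goes from n = 1.562 toward n = 1.0: no phase shift.
Bottom surface (1.0 → 1.583): reflection off a higher-index medium gives a half-wave phase shift.
The two reflections differ by half a wavelength.
So the condition for destructive reflection is 2 n t = m λ.
Minimum nonzero at m = 1: t = λ / (2 n) = 611 / (2 × 1.0) = 306 nm.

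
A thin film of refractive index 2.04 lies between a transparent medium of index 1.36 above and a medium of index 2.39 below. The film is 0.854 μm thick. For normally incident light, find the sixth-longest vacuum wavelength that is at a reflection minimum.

At the upper boundary (n = 1.36 to n = 2.04) the reflected ray undergoes a half-wave phase shift.
Bottom surface (2.04 → 2.39): reflection off a higher-index medium gives a half-wave phase shift.
Net: no relative phase inversion (both shifts match).
With no net inversion, destructive interference in reflection requires 2 n t = (m + ½) λ.
λ = 2 n t / (m + ½). The sixth-longest wavelength is m = 5: λ = 2 × 2.04 × 854 / 5.50 = 634 nm.

634 nm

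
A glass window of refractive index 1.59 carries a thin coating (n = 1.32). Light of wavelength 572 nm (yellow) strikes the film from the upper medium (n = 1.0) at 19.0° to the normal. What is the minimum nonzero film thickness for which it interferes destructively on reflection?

112 nm

At the upper boundary (n = 1.0 to n = 1.32) the reflected ray undergoes a half-wave phase shift.
Bottom surface (1.32 → 1.59): reflection off a higher-index medium gives a half-wave phase shift.
Net: no relative phase inversion (both shifts match).
So the condition for destructive reflection is 2 n t cos θ_r = (m + ½) λ.
Snell's law: 1.0 sin 19.0° = 1.32 sin θ_r → sin θ_r = 0.247, cos θ_r = 0.969.
Minimum at m = 0: t = λ / (4 n cos θ_r) = 572 / (4 × 1.32 × 0.969) = 112 nm.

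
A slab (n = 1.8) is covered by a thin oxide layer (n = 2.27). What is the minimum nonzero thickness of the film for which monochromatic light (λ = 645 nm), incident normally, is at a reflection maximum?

71.0 nm

Ray reflecting at the top interface goes from n = 1.0 toward n = 2.27: a half-wave phase shift.
At the lower boundary (n = 2.27 to n = 1.8) the reflected ray undergoes no phase shift.
The two reflections differ by half a wavelength.
For maximum reflection here: 2 n t = (m + ½) λ.
Minimum at m = 0: t = λ / (4 n) = 645 / (4 × 2.27) = 71.0 nm.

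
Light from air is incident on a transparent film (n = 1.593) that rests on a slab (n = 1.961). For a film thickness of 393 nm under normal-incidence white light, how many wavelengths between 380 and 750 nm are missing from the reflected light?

1

At the upper boundary (n = 1.0 to n = 1.593) the reflected ray undergoes a half-wave phase shift.
At the lower boundary (n = 1.593 to n = 1.961) the reflected ray undergoes a half-wave phase shift.
The two reflections carry the same phase change, so no net offset.
For weak reflection here: 2 n t = (m + ½) λ.
λ = 2 n t / (m + ½) = 1252 / (m + ½) nm.
m=1: 835 nm (IR); m=2: 501 nm (visible); m=3: 358 nm (UV).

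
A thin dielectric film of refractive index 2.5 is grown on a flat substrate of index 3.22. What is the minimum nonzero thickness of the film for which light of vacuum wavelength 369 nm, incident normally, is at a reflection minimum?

36.9 nm

Ray reflecting at the top interface goes from n = 1.0 toward n = 2.5: a half-wave phase shift.
Bottom surface (2.5 → 3.22): reflection off a higher-index medium gives a half-wave phase shift.
Zero or two π shifts → no net half-wave offset.
So the condition for destructive reflection is 2 n t = (m + ½) λ.
Minimum at m = 0: t = λ / (4 n) = 369 / (4 × 2.5) = 36.9 nm.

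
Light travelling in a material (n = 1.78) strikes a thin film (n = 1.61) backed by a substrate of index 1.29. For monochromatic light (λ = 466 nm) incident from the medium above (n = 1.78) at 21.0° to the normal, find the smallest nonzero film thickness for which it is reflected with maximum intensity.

Ray reflecting at the top interface goes from n = 1.78 toward n = 1.61: no phase shift.
Ray reflecting at the bottom interface goes from n = 1.61 toward n = 1.29: no phase shift.
Zero or two π shifts → no net half-wave offset.
With no net inversion, constructive interference in reflection requires 2 n t cos θ_r = m λ.
Snell's law: 1.78 sin 21.0° = 1.61 sin θ_r → sin θ_r = 0.396, cos θ_r = 0.918.
Minimum nonzero at m = 1: t = λ / (2 n cos θ_r) = 466 / (2 × 1.61 × 0.918) = 158 nm.

158 nm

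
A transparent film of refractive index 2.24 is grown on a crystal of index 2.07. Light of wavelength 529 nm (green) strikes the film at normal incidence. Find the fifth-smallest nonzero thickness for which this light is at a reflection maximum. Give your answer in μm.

0.531 μm

Top surface (1.0 → 2.24): reflection off a higher-index medium gives a half-wave phase shift.
At the lower boundary (n = 2.24 to n = 2.07) the reflected ray undergoes no phase shift.
The two reflections differ by half a wavelength.
For maximum reflection here: 2 n t = (m + ½) λ.
The fifth-smallest nonzero thickness corresponds to m = 4: t = (m + ½) λ / (2 n) = 4.50 × 529 / (2 × 2.24) = 531 nm.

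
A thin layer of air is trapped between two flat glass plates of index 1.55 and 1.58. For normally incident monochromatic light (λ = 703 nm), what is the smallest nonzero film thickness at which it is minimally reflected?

352 nm

Top surface (1.55 → 1.0): reflection off a lower-index medium gives no phase shift.
Bottom surface (1.0 → 1.58): reflection off a higher-index medium gives a half-wave phase shift.
The two reflections differ by half a wavelength.
For minimum reflection here: 2 n t = m λ.
The smallest nonzero thickness corresponds to m = 1: t = m λ / (2 n) = 1.00 × 703 / (2 × 1.0) = 352 nm.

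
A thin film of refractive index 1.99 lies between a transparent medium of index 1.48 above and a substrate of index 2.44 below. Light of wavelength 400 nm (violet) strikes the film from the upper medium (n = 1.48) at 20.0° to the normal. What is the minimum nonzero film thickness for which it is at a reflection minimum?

52.0 nm

Ray reflecting at the top interface goes from n = 1.48 toward n = 1.99: a half-wave phase shift.
Bottom surface (1.99 → 2.44): reflection off a higher-index medium gives a half-wave phase shift.
The two reflections carry the same phase change, so no net offset.
So the condition for destructive reflection is 2 n t cos θ_r = (m + ½) λ.
Snell's law: 1.48 sin 20.0° = 1.99 sin θ_r → sin θ_r = 0.254, cos θ_r = 0.967.
Minimum at m = 0: t = λ / (4 n cos θ_r) = 400 / (4 × 1.99 × 0.967) = 52.0 nm.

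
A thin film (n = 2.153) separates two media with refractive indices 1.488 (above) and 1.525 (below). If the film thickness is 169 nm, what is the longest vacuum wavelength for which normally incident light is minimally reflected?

728 nm

At the upper boundary (n = 1.488 to n = 2.153) the reflected ray undergoes a half-wave phase shift.
Ray reflecting at the bottom interface goes from n = 2.153 toward n = 1.525: no phase shift.
Net: one phase inversion between the two reflected rays.
For minimum reflection here: 2 n t = m λ.
λ = 2 n t / m. The longest wavelength is m = 1: λ = 2 × 2.153 × 169 / 1.00 = 728 nm.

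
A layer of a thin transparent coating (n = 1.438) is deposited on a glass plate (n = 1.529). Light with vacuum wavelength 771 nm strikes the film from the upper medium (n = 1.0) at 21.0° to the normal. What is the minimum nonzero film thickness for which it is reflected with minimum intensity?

138 nm

Top surface (1.0 → 1.438): reflection off a higher-index medium gives a half-wave phase shift.
Bottom surface (1.438 → 1.529): reflection off a higher-index medium gives a half-wave phase shift.
Zero or two π shifts → no net half-wave offset.
For dark reflection here: 2 n t cos θ_r = (m + ½) λ.
Snell's law: 1.0 sin 21.0° = 1.438 sin θ_r → sin θ_r = 0.249, cos θ_r = 0.968.
Minimum at m = 0: t = λ / (4 n cos θ_r) = 771 / (4 × 1.438 × 0.968) = 138 nm.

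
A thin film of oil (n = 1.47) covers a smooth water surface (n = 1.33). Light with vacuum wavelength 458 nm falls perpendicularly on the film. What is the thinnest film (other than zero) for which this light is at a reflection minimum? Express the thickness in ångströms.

1558 Å

Ray reflecting at the top interface goes from n = 1.0 toward n = 1.47: a half-wave phase shift.
Ray reflecting at the bottom interface goes from n = 1.47 toward n = 1.33: no phase shift.
Net: one phase inversion between the two reflected rays.
So the condition for destructive reflection is 2 n t = m λ.
Minimum nonzero at m = 1: t = λ / (2 n) = 458 / (2 × 1.47) = 156 nm.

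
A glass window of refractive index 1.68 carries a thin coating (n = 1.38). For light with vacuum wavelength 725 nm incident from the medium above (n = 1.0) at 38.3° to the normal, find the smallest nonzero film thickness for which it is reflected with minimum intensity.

147 nm

Top surface (1.0 → 1.38): reflection off a higher-index medium gives a half-wave phase shift.
At the lower boundary (n = 1.38 to n = 1.68) the reflected ray undergoes a half-wave phase shift.
Net: no relative phase inversion (both shifts match).
With no net inversion, destructive interference in reflection requires 2 n t cos θ_r = (m + ½) λ.
Snell's law: 1.0 sin 38.3° = 1.38 sin θ_r → sin θ_r = 0.449, cos θ_r = 0.893.
Minimum at m = 0: t = λ / (4 n cos θ_r) = 725 / (4 × 1.38 × 0.893) = 147 nm.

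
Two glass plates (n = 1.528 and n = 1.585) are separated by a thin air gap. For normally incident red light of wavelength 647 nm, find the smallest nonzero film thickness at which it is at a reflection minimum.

324 nm

At the upper boundary (n = 1.528 to n = 1.0) the reflected ray undergoes no phase shift.
Bottom surface (1.0 → 1.585): reflection off a higher-index medium gives a half-wave phase shift.
Exactly one π shift → a net half-wave offset.
With one net inversion, destructive interference in reflection requires 2 n t = m λ.
Minimum nonzero at m = 1: t = λ / (2 n) = 647 / (2 × 1.0) = 324 nm.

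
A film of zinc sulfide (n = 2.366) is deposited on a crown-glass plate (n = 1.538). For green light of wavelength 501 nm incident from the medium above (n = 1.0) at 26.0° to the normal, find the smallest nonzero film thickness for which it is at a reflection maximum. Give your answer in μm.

0.0539 μm

Ray reflecting at the top interface goes from n = 1.0 toward n = 2.366: a half-wave phase shift.
At the lower boundary (n = 2.366 to n = 1.538) the reflected ray undergoes no phase shift.
Exactly one π shift → a net half-wave offset.
With one net inversion, constructive interference in reflection requires 2 n t cos θ_r = (m + ½) λ.
Snell's law: 1.0 sin 26.0° = 2.366 sin θ_r → sin θ_r = 0.185, cos θ_r = 0.983.
Minimum at m = 0: t = λ / (4 n cos θ_r) = 501 / (4 × 2.366 × 0.983) = 53.9 nm.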